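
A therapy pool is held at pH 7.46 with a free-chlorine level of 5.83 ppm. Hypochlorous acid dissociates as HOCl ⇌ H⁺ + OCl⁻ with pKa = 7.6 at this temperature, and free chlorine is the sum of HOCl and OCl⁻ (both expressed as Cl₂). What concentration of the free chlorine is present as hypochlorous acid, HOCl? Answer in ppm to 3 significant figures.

3.38 ppm

[OCl⁻]/[HOCl] = 10^(pH − pKa) = 10^(7.46 − 7.6) = 10^-0.14 = 0.7244.
Fraction as HOCl = 1 / (1 + 0.7244) = 0.5799.
HOCl = 0.5799 × 5.83 ppm = 3.381 ppm.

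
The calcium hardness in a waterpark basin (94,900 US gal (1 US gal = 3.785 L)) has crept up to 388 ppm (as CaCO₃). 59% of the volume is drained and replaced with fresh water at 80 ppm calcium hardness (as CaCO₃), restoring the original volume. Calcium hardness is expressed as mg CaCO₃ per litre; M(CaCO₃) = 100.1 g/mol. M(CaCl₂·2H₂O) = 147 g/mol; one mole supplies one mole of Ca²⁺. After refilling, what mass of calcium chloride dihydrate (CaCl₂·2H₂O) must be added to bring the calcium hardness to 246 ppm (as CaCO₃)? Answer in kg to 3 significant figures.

21.0 kg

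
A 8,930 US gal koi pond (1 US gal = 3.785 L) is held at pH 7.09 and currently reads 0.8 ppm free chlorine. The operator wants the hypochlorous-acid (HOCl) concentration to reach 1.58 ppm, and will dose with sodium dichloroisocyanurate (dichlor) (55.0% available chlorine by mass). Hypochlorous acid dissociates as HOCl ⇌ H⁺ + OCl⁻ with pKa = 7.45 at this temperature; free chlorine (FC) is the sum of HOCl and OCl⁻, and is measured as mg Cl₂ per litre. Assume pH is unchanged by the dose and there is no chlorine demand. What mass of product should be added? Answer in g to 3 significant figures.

90.3 g

Volume: 8,930 US gal × 3.785 L/gal = 33,800 L.
[OCl⁻]/[HOCl] = 10^(pH − pKa) = 10^(7.09 − 7.45) = 0.4365; fraction as HOCl = 1/(1 + 0.4365) = 0.6961.
Free chlorine required for 1.58 ppm HOCl: 1.58 / 0.6961 = 2.27 ppm.
FC to add: 2.27 − 0.8 = 1.47 mg/L as Cl₂.
Cl₂ equivalent: 1.47 mg/L × 33,800 L = 49.68 g.
Product at 55.0% available Cl: 49.68 / 0.55 = 90.32 g.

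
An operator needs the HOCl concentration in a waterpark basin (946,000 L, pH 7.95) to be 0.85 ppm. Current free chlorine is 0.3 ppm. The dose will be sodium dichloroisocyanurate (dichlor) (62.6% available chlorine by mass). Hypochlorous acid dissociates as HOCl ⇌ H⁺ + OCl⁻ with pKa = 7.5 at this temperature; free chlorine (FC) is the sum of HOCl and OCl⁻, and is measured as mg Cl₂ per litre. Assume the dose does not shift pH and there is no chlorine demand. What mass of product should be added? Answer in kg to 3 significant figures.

4.45 kg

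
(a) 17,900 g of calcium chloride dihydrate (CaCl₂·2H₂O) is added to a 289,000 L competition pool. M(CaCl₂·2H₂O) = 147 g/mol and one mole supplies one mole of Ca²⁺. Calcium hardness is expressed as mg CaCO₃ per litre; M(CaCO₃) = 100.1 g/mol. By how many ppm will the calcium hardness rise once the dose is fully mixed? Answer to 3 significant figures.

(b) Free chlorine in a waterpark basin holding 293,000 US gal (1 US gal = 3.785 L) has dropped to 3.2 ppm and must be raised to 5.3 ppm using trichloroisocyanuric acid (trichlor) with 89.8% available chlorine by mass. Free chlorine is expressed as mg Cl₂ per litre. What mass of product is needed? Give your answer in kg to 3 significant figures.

(a) Moles of Ca²⁺: 17,900 g ÷ 147 g/mol = 121.8 mol.
(a) As CaCO₃: 121.8 mol × 100.1 g/mol = 12,190 g.
(a) Rise: 12,190 g / 289,000 L × 1000 = 42.18 mg/L.

(b) Volume: 293,000 US gal × 3.785 L/gal = 1,109,005 L.
(b) Chlorine deficit: 5.3 − 3.2 = 2.1 ppm = 2.1 mg/L as Cl₂.
(b) Cl₂ equivalent needed: 2.1 mg/L × 1,109,005 L = 2,329,000 mg = 2329 g.
(b) Product at 89.8% available chlorine: 2329 / 0.898 = 2593 g.

(a) 42.2 ppm; (b) 2.59 kg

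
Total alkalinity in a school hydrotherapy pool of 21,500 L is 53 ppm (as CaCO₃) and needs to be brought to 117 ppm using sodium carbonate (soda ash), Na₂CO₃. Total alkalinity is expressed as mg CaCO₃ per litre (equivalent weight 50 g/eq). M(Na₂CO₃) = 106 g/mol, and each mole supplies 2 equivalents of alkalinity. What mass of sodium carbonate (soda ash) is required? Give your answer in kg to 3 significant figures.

1.46 kg

Alkalinity to add: (117 − 53) = 64 mg/L as CaCO₃ × 21,500 L = 1376 g as CaCO₃.
Equivalents: 1376 g ÷ 50 g/eq = 27.52 eq.
Each mole of Na₂CO₃ supplies 2 eq, so 27.52 / 2 = 13.76 mol.
Mass: 13.76 mol × 106 g/mol = 1459 g.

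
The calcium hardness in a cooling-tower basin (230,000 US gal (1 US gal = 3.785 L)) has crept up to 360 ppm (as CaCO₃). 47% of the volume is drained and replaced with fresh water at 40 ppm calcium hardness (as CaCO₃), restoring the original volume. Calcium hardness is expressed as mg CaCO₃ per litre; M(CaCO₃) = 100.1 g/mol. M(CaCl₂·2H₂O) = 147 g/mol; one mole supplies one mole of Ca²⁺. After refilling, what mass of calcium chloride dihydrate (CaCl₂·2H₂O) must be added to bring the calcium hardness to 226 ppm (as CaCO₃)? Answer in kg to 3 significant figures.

21.0 kg

Volume: 230,000 US gal × 3.785 L/gal = 870,550 L.
After draining 47% and refilling: 360 × 0.53 + 40 × 0.47 = 209.6 ppm.
Deficit to target: 226 − 209.6 = 16.4 mg/L.
As CaCO₃: 16.4 mg/L × 870,550 L = 14,280 g; ÷ 100.1 = 142.6 mol Ca²⁺.
Mass: 142.6 × 147 = 20,970 g.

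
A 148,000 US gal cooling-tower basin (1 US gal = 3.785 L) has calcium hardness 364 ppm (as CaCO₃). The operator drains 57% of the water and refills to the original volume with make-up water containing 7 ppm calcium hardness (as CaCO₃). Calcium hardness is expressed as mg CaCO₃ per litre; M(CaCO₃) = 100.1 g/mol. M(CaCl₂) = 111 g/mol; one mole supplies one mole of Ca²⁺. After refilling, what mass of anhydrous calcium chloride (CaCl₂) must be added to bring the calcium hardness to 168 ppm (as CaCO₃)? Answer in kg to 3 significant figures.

4.65 kg

Volume: 148,000 US gal × 3.785 L/gal = 560,180 L.
After draining 57% and refilling: 364 × 0.43 + 7 × 0.57 = 160.51 ppm.
Deficit to target: 168 − 160.51 = 7.49 mg/L.
As CaCO₃: 7.49 mg/L × 560,180 L = 4196 g; ÷ 100.1 = 41.92 mol Ca²⁺.
Mass: 41.92 × 111 = 4653 g.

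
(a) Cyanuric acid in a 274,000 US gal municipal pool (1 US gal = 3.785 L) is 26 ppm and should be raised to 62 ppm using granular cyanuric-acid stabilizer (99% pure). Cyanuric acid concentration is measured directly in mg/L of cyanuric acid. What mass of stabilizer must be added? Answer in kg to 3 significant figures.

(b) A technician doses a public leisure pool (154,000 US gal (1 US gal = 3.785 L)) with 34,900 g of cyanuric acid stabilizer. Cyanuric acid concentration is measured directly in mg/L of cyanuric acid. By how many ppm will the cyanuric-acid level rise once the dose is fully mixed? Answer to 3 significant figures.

(a) Volume: 274,000 US gal × 3.785 L/gal = 1,037,090 L.
(a) CYA to add: (62 − 26) = 36 mg/L × 1,037,090 L = 37,340 g cyanuric acid.
(a) At 99% purity: 37,340 / 0.99 = 37,710 g product.

(b) Volume: 154,000 US gal × 3.785 L/gal = 582,890 L.
(b) Rise: 34,900 g / 582,890 L × 1000 = 59.87 mg/L.

(a) 37.7 kg; (b) 59.9 ppm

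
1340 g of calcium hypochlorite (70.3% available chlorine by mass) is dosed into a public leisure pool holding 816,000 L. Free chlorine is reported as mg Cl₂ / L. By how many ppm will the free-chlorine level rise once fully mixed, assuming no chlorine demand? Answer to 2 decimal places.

Available chlorine delivered: 1340 g × 0.703 = 942 g as Cl₂.
Concentration rise: 942 g / 816,000 L = 1.154 mg/L = 1.15 ppm.

1.15 ppm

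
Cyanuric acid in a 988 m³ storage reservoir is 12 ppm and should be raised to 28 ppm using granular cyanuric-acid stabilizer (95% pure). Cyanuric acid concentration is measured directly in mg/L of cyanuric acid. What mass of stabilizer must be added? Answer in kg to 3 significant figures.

16.6 kg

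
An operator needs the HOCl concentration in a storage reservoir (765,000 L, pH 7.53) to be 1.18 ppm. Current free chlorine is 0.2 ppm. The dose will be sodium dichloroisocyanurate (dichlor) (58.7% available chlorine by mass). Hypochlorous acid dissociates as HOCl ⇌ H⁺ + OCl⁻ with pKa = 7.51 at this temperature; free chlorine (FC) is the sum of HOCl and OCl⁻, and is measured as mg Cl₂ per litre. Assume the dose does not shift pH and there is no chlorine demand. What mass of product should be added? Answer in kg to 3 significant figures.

2.89 kg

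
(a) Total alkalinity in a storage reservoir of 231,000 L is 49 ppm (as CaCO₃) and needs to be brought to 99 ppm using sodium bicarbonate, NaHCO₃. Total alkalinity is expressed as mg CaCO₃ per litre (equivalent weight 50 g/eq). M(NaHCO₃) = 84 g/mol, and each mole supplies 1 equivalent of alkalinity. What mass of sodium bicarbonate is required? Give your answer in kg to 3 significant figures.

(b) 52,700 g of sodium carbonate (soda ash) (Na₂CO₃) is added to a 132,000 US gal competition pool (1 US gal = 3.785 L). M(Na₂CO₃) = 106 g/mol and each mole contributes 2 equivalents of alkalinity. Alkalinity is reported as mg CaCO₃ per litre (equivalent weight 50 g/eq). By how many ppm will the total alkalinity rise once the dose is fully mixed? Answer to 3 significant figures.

(a) Alkalinity to add: (99 − 49) = 50 mg/L as CaCO₃ × 231,000 L = 11,550 g as CaCO₃.
(a) Equivalents: 11,550 g ÷ 50 g/eq = 231 eq.
(a) NaHCO₃ supplies 1 eq per mole → 231 mol.
(a) Mass: 231 mol × 84 g/mol = 19,400 g.

(b) Volume: 132,000 US gal × 3.785 L/gal = 499,620 L.
(b) Moles of Na₂CO₃: 52,700 g ÷ 106 g/mol = 497.2 mol → 994.3 eq of alkalinity.
(b) As CaCO₃: 994.3 eq × 50 g/eq = 49,720 g.
(b) Rise: 49,720 g / 499,620 L × 1000 = 99.51 mg/L.

(a) 19.4 kg; (b) 99.5 ppm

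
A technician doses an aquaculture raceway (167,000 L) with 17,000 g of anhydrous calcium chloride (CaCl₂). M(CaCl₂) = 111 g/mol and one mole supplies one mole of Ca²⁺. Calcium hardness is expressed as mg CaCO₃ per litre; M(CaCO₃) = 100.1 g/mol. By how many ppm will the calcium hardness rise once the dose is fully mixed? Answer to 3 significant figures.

Moles of Ca²⁺: 17,000 g ÷ 111 g/mol = 153.2 mol.
As CaCO₃: 153.2 mol × 100.1 g/mol = 15,330 g.
Rise: 15,330 g / 167,000 L × 1000 = 91.8 mg/L.

91.8 ppm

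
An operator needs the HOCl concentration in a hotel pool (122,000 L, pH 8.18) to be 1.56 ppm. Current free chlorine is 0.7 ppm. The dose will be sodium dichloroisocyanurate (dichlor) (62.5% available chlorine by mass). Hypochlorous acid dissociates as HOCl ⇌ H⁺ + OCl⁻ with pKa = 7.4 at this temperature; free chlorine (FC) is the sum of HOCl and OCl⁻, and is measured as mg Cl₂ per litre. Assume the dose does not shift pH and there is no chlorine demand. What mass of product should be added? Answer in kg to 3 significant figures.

[OCl⁻]/[HOCl] = 10^(pH − pKa) = 10^(8.18 − 7.4) = 6.026; fraction as HOCl = 1/(1 + 6.026) = 0.1423.
Free chlorine required for 1.56 ppm HOCl: 1.56 / 0.1423 = 10.96 ppm.
FC to add: 10.96 − 0.7 = 10.26 mg/L as Cl₂.
Cl₂ equivalent: 10.26 mg/L × 122,000 L = 1252 g.
Product at 62.5% available Cl: 1252 / 0.625 = 2003 g.

2.00 kg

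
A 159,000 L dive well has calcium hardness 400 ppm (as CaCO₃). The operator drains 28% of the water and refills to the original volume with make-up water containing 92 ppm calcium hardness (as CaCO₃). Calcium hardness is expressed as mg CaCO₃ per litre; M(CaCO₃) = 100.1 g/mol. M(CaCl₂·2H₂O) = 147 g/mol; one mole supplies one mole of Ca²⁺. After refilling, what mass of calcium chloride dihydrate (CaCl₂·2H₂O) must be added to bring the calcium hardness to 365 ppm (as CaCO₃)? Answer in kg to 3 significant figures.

12.0 kg

After draining 28% and refilling: 400 × 0.72 + 92 × 0.28 = 313.76 ppm.
Deficit to target: 365 − 313.76 = 51.24 mg/L.
As CaCO₃: 51.24 mg/L × 159,000 L = 8147 g; ÷ 100.1 = 81.39 mol Ca²⁺.
Mass: 81.39 × 147 = 11,960 g.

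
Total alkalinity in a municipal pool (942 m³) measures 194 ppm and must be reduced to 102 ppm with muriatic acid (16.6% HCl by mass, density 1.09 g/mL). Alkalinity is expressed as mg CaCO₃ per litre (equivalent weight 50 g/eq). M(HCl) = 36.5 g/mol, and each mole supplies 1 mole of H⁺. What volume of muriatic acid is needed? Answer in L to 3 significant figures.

350 L

Volume: 942 m³ = 942,000 L.
Alkalinity to neutralize: (194 − 102) = 92 mg/L as CaCO₃ × 942,000 L = 86,660 g as CaCO₃.
Equivalents of H⁺ required: 86,660 ÷ 50 g/eq = 1733 eq = 1733 mol HCl.
Mass of HCl: 1733 × 36.5 = 63,260 g.
Mass of 16.6% solution: 63,260 / 0.166 = 381,100 g.
Volume: 381,100 g ÷ 1.09 g/mL = 349,600 mL.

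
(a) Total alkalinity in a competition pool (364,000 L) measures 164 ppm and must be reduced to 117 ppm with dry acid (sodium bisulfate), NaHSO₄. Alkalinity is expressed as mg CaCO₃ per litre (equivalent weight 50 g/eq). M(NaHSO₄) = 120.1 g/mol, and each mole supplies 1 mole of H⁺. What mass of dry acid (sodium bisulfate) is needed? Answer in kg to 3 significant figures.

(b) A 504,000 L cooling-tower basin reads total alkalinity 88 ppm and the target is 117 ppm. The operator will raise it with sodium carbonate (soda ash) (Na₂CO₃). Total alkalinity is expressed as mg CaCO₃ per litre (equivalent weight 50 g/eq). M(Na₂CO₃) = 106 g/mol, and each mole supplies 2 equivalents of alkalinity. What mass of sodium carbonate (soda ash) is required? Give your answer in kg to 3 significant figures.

(a) Alkalinity to neutralize: (164 − 117) = 47 mg/L as CaCO₃ × 364,000 L = 17,110 g as CaCO₃.
(a) Equivalents of H⁺ required: 17,110 ÷ 50 g/eq = 342.2 eq = 342.2 mol NaHSO₄.
(a) Mass of NaHSO₄: 342.2 × 120.1 = 41,090 g.

(b) Alkalinity to add: (117 − 88) = 29 mg/L as CaCO₃ × 504,000 L = 14,620 g as CaCO₃.
(b) Equivalents: 14,620 g ÷ 50 g/eq = 292.3 eq.
(b) Each mole of Na₂CO₃ supplies 2 eq, so 292.3 / 2 = 146.2 mol.
(b) Mass: 146.2 mol × 106 g/mol = 15,490 g.

(a) 41.1 kg; (b) 15.5 kg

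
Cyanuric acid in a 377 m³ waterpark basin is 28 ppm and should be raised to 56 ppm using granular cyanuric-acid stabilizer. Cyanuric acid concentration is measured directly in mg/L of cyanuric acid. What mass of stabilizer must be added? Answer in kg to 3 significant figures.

10.6 kg

Volume: 377 m³ = 377,000 L.
CYA to add: (56 − 28) = 28 mg/L × 377,000 L = 10,560 g cyanuric acid.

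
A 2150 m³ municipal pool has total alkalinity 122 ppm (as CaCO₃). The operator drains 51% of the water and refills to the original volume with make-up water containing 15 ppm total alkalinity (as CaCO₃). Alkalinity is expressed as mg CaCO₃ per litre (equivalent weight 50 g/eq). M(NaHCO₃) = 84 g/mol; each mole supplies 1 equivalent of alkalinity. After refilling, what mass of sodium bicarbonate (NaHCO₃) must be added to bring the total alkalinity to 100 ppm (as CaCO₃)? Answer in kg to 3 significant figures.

118 kg

Volume: 2150 m³ = 2,150,000 L.
After draining 51% and refilling: 122 × 0.49 + 15 × 0.51 = 67.43 ppm.
Deficit to target: 100 − 67.43 = 32.57 mg/L.
As CaCO₃: 32.57 mg/L × 2,150,000 L = 70,030 g; ÷ 50 g/eq ÷ 1 = 1401 mol NaHCO₃.
Mass: 1401 × 84 = 117,600 g.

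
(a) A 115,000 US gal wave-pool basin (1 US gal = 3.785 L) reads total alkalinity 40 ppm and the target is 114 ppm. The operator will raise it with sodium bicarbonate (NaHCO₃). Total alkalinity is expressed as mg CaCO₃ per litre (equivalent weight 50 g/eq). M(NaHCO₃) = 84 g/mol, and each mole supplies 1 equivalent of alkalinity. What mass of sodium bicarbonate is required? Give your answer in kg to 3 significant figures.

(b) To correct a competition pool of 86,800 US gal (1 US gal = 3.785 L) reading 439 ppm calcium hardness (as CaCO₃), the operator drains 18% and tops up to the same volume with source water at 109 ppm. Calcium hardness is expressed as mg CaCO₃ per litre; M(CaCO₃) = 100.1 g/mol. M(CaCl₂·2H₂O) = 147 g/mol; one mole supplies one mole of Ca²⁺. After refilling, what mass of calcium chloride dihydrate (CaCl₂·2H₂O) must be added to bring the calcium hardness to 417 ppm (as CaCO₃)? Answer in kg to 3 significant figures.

(a) 54.1 kg; (b) 18.0 kg

(a) Volume: 115,000 US gal × 3.785 L/gal = 435,275 L.
(a) Alkalinity to add: (114 − 40) = 74 mg/L as CaCO₃ × 435,275 L = 32,210 g as CaCO₃.
(a) Equivalents: 32,210 g ÷ 50 g/eq = 644.2 eq.
(a) NaHCO₃ supplies 1 eq per mole → 644.2 mol.
(a) Mass: 644.2 mol × 84 g/mol = 54,110 g.

(b) Volume: 86,800 US gal × 3.785 L/gal = 328,538 L.
(b) After draining 18% and refilling: 439 × 0.82 + 109 × 0.18 = 379.6 ppm.
(b) Deficit to target: 417 − 379.6 = 37.4 mg/L.
(b) As CaCO₃: 37.4 mg/L × 328,538 L = 12,290 g; ÷ 100.1 = 122.8 mol Ca²⁺.
(b) Mass: 122.8 × 147 = 18,040 g.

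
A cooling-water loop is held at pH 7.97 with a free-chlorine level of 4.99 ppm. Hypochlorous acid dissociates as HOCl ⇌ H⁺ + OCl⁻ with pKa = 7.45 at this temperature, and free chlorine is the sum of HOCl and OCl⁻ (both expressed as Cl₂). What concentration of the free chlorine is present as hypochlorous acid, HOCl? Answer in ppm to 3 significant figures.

[OCl⁻]/[HOCl] = 10^(pH − pKa) = 10^(7.97 − 7.45) = 10^0.52 = 3.311.
Fraction as HOCl = 1 / (1 + 3.311) = 0.2319.
HOCl = 0.2319 × 4.99 ppm = 1.157 ppm.

1.16 ppm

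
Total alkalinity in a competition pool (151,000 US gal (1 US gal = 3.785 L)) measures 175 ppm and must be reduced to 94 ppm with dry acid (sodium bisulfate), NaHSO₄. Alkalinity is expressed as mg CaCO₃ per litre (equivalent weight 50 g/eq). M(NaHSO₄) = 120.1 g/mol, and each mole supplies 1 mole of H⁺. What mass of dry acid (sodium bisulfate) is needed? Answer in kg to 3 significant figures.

111 kg

Volume: 151,000 US gal × 3.785 L/gal = 571,535 L.
Alkalinity to neutralize: (175 − 94) = 81 mg/L as CaCO₃ × 571,535 L = 46,290 g as CaCO₃.
Equivalents of H⁺ required: 46,290 ÷ 50 g/eq = 925.9 eq = 925.9 mol NaHSO₄.
Mass of NaHSO₄: 925.9 × 120.1 = 111,200 g.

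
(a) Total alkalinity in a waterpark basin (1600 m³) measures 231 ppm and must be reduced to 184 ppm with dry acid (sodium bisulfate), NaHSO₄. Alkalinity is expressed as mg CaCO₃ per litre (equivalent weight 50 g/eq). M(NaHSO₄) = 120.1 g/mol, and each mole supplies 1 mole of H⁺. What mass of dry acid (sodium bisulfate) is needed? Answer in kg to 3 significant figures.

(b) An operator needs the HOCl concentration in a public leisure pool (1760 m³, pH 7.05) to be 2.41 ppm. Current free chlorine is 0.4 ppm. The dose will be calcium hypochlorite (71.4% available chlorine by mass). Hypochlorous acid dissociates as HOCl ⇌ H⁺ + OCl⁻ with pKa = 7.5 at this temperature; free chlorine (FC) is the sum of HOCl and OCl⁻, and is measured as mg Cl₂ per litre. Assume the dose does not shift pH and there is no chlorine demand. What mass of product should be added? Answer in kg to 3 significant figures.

(a) 181 kg; (b) 7.06 kg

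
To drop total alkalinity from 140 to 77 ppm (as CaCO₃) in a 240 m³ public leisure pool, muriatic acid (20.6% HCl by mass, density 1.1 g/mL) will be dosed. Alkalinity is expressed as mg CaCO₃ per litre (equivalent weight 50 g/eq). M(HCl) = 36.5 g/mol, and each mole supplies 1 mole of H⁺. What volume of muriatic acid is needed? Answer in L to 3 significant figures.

48.7 L

Volume: 240 m³ = 240,000 L.
Alkalinity to neutralize: (140 − 77) = 63 mg/L as CaCO₃ × 240,000 L = 15,120 g as CaCO₃.
Equivalents of H⁺ required: 15,120 ÷ 50 g/eq = 302.4 eq = 302.4 mol HCl.
Mass of HCl: 302.4 × 36.5 = 11,040 g.
Mass of 20.6% solution: 11,040 / 0.206 = 53,580 g.
Volume: 53,580 g ÷ 1.1 g/mL = 48,710 mL.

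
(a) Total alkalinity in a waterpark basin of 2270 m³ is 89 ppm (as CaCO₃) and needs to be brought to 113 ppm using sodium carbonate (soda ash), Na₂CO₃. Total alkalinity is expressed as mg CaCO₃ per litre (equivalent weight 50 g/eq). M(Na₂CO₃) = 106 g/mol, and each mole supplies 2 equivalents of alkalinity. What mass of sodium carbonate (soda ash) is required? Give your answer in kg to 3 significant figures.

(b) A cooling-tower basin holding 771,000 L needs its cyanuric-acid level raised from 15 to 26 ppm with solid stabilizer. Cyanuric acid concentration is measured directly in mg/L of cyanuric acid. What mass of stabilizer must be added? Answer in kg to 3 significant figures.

(a) 57.7 kg; (b) 8.48 kg

(a) Volume: 2270 m³ = 2,270,000 L.
(a) Alkalinity to add: (113 − 89) = 24 mg/L as CaCO₃ × 2,270,000 L = 54,480 g as CaCO₃.
(a) Equivalents: 54,480 g ÷ 50 g/eq = 1090 eq.
(a) Each mole of Na₂CO₃ supplies 2 eq, so 1090 / 2 = 544.8 mol.
(a) Mass: 544.8 mol × 106 g/mol = 57,750 g.

(b) CYA to add: (26 − 15) = 11 mg/L × 771,000 L = 8481 g cyanuric acid.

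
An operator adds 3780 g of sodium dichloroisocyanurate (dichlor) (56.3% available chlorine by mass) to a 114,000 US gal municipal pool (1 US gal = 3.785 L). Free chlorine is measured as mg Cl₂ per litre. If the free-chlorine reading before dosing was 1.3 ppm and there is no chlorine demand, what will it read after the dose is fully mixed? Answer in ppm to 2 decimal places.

Volume: 114,000 US gal × 3.785 L/gal = 431,490 L.
Available chlorine delivered: 3780 g × 0.563 = 2128 g as Cl₂.
Concentration rise: 2128 g / 431,490 L = 4.932 mg/L = 4.93 ppm.
Final FC: 1.3 + 4.93 = 6.23 ppm.

6.23 ppm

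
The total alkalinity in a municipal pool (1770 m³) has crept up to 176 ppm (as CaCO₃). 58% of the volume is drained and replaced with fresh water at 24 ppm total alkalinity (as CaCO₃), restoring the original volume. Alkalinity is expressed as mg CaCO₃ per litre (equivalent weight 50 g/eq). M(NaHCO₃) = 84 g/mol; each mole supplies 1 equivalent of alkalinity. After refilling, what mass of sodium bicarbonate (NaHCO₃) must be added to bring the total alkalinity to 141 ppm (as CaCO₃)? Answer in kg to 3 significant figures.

158 kg

Volume: 1770 m³ = 1,770,000 L.
After draining 58% and refilling: 176 × 0.42 + 24 × 0.58 = 87.84 ppm.
Deficit to target: 141 − 87.84 = 53.16 mg/L.
As CaCO₃: 53.16 mg/L × 1,770,000 L = 94,090 g; ÷ 50 g/eq ÷ 1 = 1882 mol NaHCO₃.
Mass: 1882 × 84 = 158,100 g.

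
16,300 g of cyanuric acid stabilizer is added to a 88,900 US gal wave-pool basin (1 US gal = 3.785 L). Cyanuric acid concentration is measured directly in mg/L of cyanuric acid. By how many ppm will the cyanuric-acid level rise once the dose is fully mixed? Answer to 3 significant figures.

48.4 ppm

Volume: 88,900 US gal × 3.785 L/gal = 336,486 L.
Rise: 16,300 g / 336,486 L × 1000 = 48.44 mg/L.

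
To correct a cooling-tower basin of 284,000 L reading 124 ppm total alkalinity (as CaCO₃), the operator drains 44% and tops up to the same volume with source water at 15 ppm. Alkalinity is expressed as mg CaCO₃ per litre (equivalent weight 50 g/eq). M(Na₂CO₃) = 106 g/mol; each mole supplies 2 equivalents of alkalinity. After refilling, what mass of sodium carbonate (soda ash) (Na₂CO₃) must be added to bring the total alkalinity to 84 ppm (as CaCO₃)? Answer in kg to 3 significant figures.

2.40 kg

After draining 44% and refilling: 124 × 0.56 + 15 × 0.44 = 76.04 ppm.
Deficit to target: 84 − 76.04 = 7.96 mg/L.
As CaCO₃: 7.96 mg/L × 284,000 L = 2261 g; ÷ 50 g/eq ÷ 2 = 22.61 mol Na₂CO₃.
Mass: 22.61 × 106 = 2396 g.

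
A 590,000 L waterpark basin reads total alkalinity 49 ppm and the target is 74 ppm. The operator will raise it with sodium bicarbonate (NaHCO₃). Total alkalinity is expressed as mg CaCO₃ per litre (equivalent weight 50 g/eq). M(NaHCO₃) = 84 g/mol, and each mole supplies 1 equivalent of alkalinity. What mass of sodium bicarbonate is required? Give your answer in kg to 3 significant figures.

24.8 kg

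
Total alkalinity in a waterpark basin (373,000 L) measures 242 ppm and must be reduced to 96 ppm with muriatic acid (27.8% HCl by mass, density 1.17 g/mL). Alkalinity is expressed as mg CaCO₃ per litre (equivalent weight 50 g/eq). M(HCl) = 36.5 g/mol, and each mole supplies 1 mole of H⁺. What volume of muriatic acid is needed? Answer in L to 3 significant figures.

Alkalinity to neutralize: (242 − 96) = 146 mg/L as CaCO₃ × 373,000 L = 54,460 g as CaCO₃.
Equivalents of H⁺ required: 54,460 ÷ 50 g/eq = 1089 eq = 1089 mol HCl.
Mass of HCl: 1089 × 36.5 = 39,750 g.
Mass of 27.8% solution: 39,750 / 0.278 = 143,000 g.
Volume: 143,000 g ÷ 1.17 g/mL = 122,200 mL.

122 L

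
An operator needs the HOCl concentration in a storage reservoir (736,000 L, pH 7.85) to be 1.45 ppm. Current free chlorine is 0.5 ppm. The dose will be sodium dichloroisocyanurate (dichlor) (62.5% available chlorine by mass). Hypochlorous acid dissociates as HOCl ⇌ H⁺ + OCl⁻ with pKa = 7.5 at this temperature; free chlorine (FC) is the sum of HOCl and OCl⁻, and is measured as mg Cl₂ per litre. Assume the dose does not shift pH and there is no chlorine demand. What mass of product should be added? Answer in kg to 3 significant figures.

[OCl⁻]/[HOCl] = 10^(pH − pKa) = 10^(7.85 − 7.5) = 2.239; fraction as HOCl = 1/(1 + 2.239) = 0.3088.
Free chlorine required for 1.45 ppm HOCl: 1.45 / 0.3088 = 4.696 ppm.
FC to add: 4.696 − 0.5 = 4.196 mg/L as Cl₂.
Cl₂ equivalent: 4.196 mg/L × 736,000 L = 3088 g.
Product at 62.5% available Cl: 3088 / 0.625 = 4941 g.

4.94 kg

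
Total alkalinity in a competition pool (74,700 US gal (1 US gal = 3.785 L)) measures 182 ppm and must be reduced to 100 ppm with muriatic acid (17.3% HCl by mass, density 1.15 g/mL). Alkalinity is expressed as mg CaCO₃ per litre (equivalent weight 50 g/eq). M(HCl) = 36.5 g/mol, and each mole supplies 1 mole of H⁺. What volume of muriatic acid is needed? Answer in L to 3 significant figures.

85.1 L

Volume: 74,700 US gal × 3.785 L/gal = 282,740 L.
Alkalinity to neutralize: (182 − 100) = 82 mg/L as CaCO₃ × 282,740 L = 23,180 g as CaCO₃.
Equivalents of H⁺ required: 23,180 ÷ 50 g/eq = 463.7 eq = 463.7 mol HCl.
Mass of HCl: 463.7 × 36.5 = 16,920 g.
Mass of 17.3% solution: 16,920 / 0.173 = 97,830 g.
Volume: 97,830 g ÷ 1.15 g/mL = 85,070 mL.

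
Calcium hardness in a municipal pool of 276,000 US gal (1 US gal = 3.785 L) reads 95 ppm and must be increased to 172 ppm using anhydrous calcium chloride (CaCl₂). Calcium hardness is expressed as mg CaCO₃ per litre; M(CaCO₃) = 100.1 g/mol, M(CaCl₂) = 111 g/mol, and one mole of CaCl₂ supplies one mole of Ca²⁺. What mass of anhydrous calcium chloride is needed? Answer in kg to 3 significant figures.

89.2 kg

Volume: 276,000 US gal × 3.785 L/gal = 1,044,660 L.
Hardness to add: (172 − 95) = 77 mg/L as CaCO₃ × 1,044,660 L = 80,440 g as CaCO₃.
Moles of Ca²⁺ (1 mol Ca²⁺ ≡ 1 mol CaCO₃): 80,440 / 100.1 g/mol = 803.6 mol.
Mass of CaCl₂: 803.6 × 111 = 89,200 g.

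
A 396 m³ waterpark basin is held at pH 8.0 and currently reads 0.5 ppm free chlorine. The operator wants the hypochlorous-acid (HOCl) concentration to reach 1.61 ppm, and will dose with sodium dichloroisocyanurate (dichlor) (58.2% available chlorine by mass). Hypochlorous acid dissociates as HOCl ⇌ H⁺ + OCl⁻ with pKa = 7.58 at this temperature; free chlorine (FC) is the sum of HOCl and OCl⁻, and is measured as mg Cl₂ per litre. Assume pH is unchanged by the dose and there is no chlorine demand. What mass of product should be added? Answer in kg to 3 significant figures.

Volume: 396 m³ = 396,000 L.
[OCl⁻]/[HOCl] = 10^(pH − pKa) = 10^(8.0 − 7.58) = 2.63; fraction as HOCl = 1/(1 + 2.63) = 0.2755.
Free chlorine required for 1.61 ppm HOCl: 1.61 / 0.2755 = 5.845 ppm.
FC to add: 5.845 − 0.5 = 5.345 mg/L as Cl₂.
Cl₂ equivalent: 5.345 mg/L × 396,000 L = 2117 g.
Product at 58.2% available Cl: 2117 / 0.582 = 3637 g.

3.64 kg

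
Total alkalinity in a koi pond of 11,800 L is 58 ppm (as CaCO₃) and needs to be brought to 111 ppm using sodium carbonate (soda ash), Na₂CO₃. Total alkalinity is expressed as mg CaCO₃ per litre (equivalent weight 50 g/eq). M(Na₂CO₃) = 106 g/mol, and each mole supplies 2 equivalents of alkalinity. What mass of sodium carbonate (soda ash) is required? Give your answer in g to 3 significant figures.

663 g

Alkalinity to add: (111 − 58) = 53 mg/L as CaCO₃ × 11,800 L = 625.4 g as CaCO₃.
Equivalents: 625.4 g ÷ 50 g/eq = 12.51 eq.
Each mole of Na₂CO₃ supplies 2 eq, so 12.51 / 2 = 6.254 mol.
Mass: 6.254 mol × 106 g/mol = 662.9 g.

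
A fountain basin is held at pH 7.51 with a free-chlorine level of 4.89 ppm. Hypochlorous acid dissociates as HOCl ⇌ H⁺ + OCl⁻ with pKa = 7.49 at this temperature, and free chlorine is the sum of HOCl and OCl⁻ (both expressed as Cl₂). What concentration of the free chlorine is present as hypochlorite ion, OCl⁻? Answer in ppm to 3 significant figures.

[OCl⁻]/[HOCl] = 10^(pH − pKa) = 10^(7.51 − 7.49) = 10^0.02 = 1.047.
Fraction as HOCl = 1 / (1 + 1.047) = 0.4885.
OCl⁻ = (1 − 0.4885) × 4.89 ppm = 2.501 ppm.

2.50 ppm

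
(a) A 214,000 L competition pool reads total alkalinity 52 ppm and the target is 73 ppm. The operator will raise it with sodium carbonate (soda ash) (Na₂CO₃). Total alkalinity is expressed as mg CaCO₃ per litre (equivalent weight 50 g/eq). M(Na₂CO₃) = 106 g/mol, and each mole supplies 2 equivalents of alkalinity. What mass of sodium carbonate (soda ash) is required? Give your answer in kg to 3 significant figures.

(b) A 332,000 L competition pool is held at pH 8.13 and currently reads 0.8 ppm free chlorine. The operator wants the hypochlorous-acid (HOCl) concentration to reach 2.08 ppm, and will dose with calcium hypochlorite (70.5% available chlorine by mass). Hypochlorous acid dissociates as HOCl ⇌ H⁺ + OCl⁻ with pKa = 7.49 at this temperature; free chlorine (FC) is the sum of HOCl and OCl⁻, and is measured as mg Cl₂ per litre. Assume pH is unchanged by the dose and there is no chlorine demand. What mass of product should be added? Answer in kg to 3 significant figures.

(a) 4.76 kg; (b) 4.88 kg

(a) Alkalinity to add: (73 − 52) = 21 mg/L as CaCO₃ × 214,000 L = 4494 g as CaCO₃.
(a) Equivalents: 4494 g ÷ 50 g/eq = 89.88 eq.
(a) Each mole of Na₂CO₃ supplies 2 eq, so 89.88 / 2 = 44.94 mol.
(a) Mass: 44.94 mol × 106 g/mol = 4764 g.

(b) [OCl⁻]/[HOCl] = 10^(pH − pKa) = 10^(8.13 − 7.49) = 4.365; fraction as HOCl = 1/(1 + 4.365) = 0.1864.
(b) Free chlorine required for 2.08 ppm HOCl: 2.08 / 0.1864 = 11.16 ppm.
(b) FC to add: 11.16 − 0.8 = 10.36 mg/L as Cl₂.
(b) Cl₂ equivalent: 10.36 mg/L × 332,000 L = 3439 g.
(b) Product at 70.5% available Cl: 3439 / 0.705 = 4879 g.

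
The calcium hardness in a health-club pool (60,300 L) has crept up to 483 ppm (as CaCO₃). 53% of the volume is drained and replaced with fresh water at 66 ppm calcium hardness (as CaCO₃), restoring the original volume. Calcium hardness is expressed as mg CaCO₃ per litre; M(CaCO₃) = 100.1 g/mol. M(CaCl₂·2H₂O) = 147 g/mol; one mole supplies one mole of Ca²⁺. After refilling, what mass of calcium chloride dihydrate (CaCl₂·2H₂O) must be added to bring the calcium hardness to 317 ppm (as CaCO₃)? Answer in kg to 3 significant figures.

After draining 53% and refilling: 483 × 0.47 + 66 × 0.53 = 261.99 ppm.
Deficit to target: 317 − 261.99 = 55.01 mg/L.
As CaCO₃: 55.01 mg/L × 60,300 L = 3317 g; ÷ 100.1 = 33.14 mol Ca²⁺.
Mass: 33.14 × 147 = 4871 g.

4.87 kg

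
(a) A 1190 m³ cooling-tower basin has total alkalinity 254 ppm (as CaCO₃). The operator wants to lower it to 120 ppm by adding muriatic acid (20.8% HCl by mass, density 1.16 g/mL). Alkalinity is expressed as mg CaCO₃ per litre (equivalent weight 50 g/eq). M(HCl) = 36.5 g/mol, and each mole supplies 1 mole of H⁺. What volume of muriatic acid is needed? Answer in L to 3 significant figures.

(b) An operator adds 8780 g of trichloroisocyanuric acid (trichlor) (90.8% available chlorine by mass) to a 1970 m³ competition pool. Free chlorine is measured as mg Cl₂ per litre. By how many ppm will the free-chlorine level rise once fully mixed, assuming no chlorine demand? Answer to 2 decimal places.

(a) 482 L; (b) 4.05 ppm

(a) Volume: 1190 m³ = 1,190,000 L.
(a) Alkalinity to neutralize: (254 − 120) = 134 mg/L as CaCO₃ × 1,190,000 L = 159,500 g as CaCO₃.
(a) Equivalents of H⁺ required: 159,500 ÷ 50 g/eq = 3189 eq = 3189 mol HCl.
(a) Mass of HCl: 3189 × 36.5 = 116,400 g.
(a) Mass of 20.8% solution: 116,400 / 0.208 = 559,600 g.
(a) Volume: 559,600 g ÷ 1.16 g/mL = 482,500 mL.

(b) Volume: 1970 m³ = 1,970,000 L.
(b) Available chlorine delivered: 8780 g × 0.908 = 7972 g as Cl₂.
(b) Concentration rise: 7972 g / 1,970,000 L = 4.047 mg/L = 4.05 ppm.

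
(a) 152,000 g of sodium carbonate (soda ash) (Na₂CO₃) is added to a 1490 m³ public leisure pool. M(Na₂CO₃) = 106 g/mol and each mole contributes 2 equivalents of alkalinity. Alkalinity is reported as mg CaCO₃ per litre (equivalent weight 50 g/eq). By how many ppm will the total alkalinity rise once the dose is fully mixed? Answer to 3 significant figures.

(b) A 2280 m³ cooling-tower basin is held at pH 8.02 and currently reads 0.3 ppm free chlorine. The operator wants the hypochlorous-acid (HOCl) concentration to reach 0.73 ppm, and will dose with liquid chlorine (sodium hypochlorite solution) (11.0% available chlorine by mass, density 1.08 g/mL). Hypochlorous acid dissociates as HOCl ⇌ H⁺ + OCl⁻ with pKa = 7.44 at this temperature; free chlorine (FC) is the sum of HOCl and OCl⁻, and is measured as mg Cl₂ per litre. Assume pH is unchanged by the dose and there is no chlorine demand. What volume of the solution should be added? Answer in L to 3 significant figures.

(a) Volume: 1490 m³ = 1,490,000 L.
(a) Moles of Na₂CO₃: 152,000 g ÷ 106 g/mol = 1434 mol → 2868 eq of alkalinity.
(a) As CaCO₃: 2868 eq × 50 g/eq = 143,400 g.
(a) Rise: 143,400 g / 1,490,000 L × 1000 = 96.24 mg/L.

(b) Volume: 2280 m³ = 2,280,000 L.
(b) [OCl⁻]/[HOCl] = 10^(pH − pKa) = 10^(8.02 − 7.44) = 3.802; fraction as HOCl = 1/(1 + 3.802) = 0.2083.
(b) Free chlorine required for 0.73 ppm HOCl: 0.73 / 0.2083 = 3.505 ppm.
(b) FC to add: 3.505 − 0.3 = 3.205 mg/L as Cl₂.
(b) Cl₂ equivalent: 3.205 mg/L × 2,280,000 L = 7308 g.
(b) Product at 11.0% available Cl: 7308 / 0.11 = 66,440 g.
(b) Volume: 66,440 g ÷ 1.08 g/mL = 61,520 mL.

(a) 96.2 ppm; (b) 61.5 L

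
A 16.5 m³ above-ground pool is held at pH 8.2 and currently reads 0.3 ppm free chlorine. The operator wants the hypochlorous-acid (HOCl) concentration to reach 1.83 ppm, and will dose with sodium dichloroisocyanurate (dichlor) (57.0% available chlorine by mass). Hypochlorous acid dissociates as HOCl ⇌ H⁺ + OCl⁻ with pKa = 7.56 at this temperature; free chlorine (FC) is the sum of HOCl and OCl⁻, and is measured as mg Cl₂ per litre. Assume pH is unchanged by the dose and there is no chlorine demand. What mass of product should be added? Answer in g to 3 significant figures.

276 g

Volume: 16.5 m³ = 16,500 L.
[OCl⁻]/[HOCl] = 10^(pH − pKa) = 10^(8.2 − 7.56) = 4.365; fraction as HOCl = 1/(1 + 4.365) = 0.1864.
Free chlorine required for 1.83 ppm HOCl: 1.83 / 0.1864 = 9.818 ppm.
FC to add: 9.818 − 0.3 = 9.518 mg/L as Cl₂.
Cl₂ equivalent: 9.518 mg/L × 16,500 L = 157.1 g.
Product at 57.0% available Cl: 157.1 / 0.57 = 275.5 g.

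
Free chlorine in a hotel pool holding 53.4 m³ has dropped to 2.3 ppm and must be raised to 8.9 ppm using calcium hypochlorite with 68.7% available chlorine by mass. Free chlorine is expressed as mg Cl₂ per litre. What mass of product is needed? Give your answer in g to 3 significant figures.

513 g

Volume: 53.4 m³ = 53,400 L.
Chlorine deficit: 8.9 − 2.3 = 6.6 ppm = 6.6 mg/L as Cl₂.
Cl₂ equivalent needed: 6.6 mg/L × 53,400 L = 352,400 mg = 352.4 g.
Product at 68.7% available chlorine: 352.4 / 0.687 = 513 g.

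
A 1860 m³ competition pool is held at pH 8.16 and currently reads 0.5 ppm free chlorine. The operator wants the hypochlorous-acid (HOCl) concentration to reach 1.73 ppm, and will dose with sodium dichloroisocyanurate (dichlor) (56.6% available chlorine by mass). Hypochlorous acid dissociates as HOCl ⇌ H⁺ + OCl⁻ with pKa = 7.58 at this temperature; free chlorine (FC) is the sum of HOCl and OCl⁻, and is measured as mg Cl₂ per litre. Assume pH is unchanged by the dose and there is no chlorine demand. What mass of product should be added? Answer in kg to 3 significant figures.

25.7 kg

Volume: 1860 m³ = 1,860,000 L.
[OCl⁻]/[HOCl] = 10^(pH − pKa) = 10^(8.16 − 7.58) = 3.802; fraction as HOCl = 1/(1 + 3.802) = 0.2083.
Free chlorine required for 1.73 ppm HOCl: 1.73 / 0.2083 = 8.307 ppm.
FC to add: 8.307 − 0.5 = 7.807 mg/L as Cl₂.
Cl₂ equivalent: 7.807 mg/L × 1,860,000 L = 14,520 g.
Product at 56.6% available Cl: 14,520 / 0.566 = 25,660 g.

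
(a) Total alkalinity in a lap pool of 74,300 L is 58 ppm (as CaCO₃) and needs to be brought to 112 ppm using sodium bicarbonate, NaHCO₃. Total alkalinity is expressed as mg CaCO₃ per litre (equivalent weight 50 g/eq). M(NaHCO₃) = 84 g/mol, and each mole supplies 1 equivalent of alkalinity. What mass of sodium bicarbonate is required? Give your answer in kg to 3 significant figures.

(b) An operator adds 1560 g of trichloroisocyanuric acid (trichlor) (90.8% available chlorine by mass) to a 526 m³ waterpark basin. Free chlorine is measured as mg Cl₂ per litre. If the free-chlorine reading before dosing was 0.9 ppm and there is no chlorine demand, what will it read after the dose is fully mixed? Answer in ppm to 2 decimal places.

(a) 6.74 kg; (b) 3.59 ppm

(a) Alkalinity to add: (112 − 58) = 54 mg/L as CaCO₃ × 74,300 L = 4012 g as CaCO₃.
(a) Equivalents: 4012 g ÷ 50 g/eq = 80.24 eq.
(a) NaHCO₃ supplies 1 eq per mole → 80.24 mol.
(a) Mass: 80.24 mol × 84 g/mol = 6740 g.

(b) Volume: 526 m³ = 526,000 L.
(b) Available chlorine delivered: 1560 g × 0.908 = 1416 g as Cl₂.
(b) Concentration rise: 1416 g / 526,000 L = 2.693 mg/L = 2.69 ppm.
(b) Final FC: 0.9 + 2.69 = 3.59 ppm.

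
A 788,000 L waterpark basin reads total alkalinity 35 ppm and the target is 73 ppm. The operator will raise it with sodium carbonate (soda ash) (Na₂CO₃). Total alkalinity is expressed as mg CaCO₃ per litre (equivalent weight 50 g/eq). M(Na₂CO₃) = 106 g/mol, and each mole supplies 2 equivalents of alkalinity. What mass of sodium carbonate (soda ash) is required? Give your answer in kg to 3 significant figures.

Alkalinity to add: (73 − 35) = 38 mg/L as CaCO₃ × 788,000 L = 29,940 g as CaCO₃.
Equivalents: 29,940 g ÷ 50 g/eq = 598.9 eq.
Each mole of Na₂CO₃ supplies 2 eq, so 598.9 / 2 = 299.4 mol.
Mass: 299.4 mol × 106 g/mol = 31,740 g.

31.7 kg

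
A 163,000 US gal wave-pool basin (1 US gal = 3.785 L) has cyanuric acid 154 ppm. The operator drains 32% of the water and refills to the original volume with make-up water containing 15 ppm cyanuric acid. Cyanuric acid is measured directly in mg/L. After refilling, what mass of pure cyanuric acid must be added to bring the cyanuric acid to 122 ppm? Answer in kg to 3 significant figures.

7.70 kg

Volume: 163,000 US gal × 3.785 L/gal = 616,955 L.
After draining 32% and refilling: 154 × 0.68 + 15 × 0.32 = 109.52 ppm.
Deficit to target: 122 − 109.52 = 12.48 mg/L.
Mass: 12.48 mg/L × 616,955 L = 7700 g cyanuric acid.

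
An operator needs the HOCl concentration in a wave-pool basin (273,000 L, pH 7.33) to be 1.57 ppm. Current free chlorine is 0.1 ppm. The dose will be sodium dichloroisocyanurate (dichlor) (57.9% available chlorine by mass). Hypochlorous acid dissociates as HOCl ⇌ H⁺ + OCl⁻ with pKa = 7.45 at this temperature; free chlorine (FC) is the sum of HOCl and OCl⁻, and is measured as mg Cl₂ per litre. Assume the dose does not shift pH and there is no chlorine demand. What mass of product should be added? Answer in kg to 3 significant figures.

[OCl⁻]/[HOCl] = 10^(pH − pKa) = 10^(7.33 − 7.45) = 0.7586; fraction as HOCl = 1/(1 + 0.7586) = 0.5686.
Free chlorine required for 1.57 ppm HOCl: 1.57 / 0.5686 = 2.761 ppm.
FC to add: 2.761 − 0.1 = 2.661 mg/L as Cl₂.
Cl₂ equivalent: 2.661 mg/L × 273,000 L = 726.4 g.
Product at 57.9% available Cl: 726.4 / 0.579 = 1255 g.

1.25 kg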